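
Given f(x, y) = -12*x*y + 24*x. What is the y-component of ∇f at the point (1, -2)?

-12

(∇f)_2 = ∂f/∂y = -12*x
At (1, -2): -12.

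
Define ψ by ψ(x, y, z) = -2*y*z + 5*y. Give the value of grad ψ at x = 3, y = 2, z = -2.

(0, 9, -4)

∂ψ/∂x = 0
∂ψ/∂y = -2*z + 5
∂ψ/∂z = -2*y
∇ψ = (0, -2*z + 5, -2*y)
At (3, 2, -2): (0, 9, -4).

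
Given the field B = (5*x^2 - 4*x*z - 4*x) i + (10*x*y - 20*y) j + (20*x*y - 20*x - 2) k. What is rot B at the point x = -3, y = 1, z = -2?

(-60, 12, 10)

(∇×B)₁ = ∂B₃/∂y − ∂B₂/∂z = 20*x
(∇×B)₂ = ∂B₁/∂z − ∂B₃/∂x = -4*x - 20*y + 20
(∇×B)₃ = ∂B₂/∂x − ∂B₁/∂y = 10*y
∇×B = (20*x, -4*x - 20*y + 20, 10*y)
At (-3, 1, -2): (-60, 12, 10).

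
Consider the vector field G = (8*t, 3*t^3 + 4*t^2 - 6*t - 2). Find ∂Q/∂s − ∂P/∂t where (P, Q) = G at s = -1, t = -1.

-8

∂G₂/∂s = 0
∂G₁/∂t = 8
Scalar curl = -8
At (-1, -1): -8.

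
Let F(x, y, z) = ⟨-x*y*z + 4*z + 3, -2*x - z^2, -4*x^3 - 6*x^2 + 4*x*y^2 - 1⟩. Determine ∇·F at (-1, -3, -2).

-6

∂F₁/∂x = -y*z
∂F₂/∂y = 0
∂F₃/∂z = 0
∇·F = -y*z
At (-1, -3, -2): -6.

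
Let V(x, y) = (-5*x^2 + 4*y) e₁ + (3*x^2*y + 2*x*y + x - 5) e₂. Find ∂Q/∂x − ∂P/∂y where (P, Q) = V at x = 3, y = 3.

∂V₂/∂x = 6*x*y + 2*y + 1
∂V₁/∂y = 4
Scalar curl = 6*x*y + 2*y - 3
At (3, 3): 57.

57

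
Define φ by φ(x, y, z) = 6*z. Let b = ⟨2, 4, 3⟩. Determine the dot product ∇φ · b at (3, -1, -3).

∂φ/∂x = 0
∂φ/∂y = 0
∂φ/∂z = 6
∇φ at (3, -1, -3) = (0, 0, 6)
∇φ · b = (0)(2) + (0)(4) + (6)(3) = 18

18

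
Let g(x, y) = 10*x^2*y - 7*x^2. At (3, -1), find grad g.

∂g/∂x = 20*x*y - 14*x
∂g/∂y = 10*x^2
∇g = (20*x*y - 14*x, 10*x^2)
At (3, -1): (-102, 90).

(-102, 90)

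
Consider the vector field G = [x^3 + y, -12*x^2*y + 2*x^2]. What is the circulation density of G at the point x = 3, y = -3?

227

∂G₂/∂x = -24*x*y + 4*x
∂G₁/∂y = 1
Scalar curl = -24*x*y + 4*x - 1
At (3, -3): 227.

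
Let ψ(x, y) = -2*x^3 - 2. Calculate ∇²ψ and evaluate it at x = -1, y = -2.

∂²ψ/∂x² = -12*x
∂²ψ/∂y² = 0
∇²ψ = -12*x
At (-1, -2): 12.

12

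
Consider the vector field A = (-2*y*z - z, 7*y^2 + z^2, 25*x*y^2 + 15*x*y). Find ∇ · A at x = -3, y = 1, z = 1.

∂A₁/∂x = 0
∂A₂/∂y = 14*y
∂A₃/∂z = 0
∇·A = 14*y
At (-3, 1, 1): 14.

14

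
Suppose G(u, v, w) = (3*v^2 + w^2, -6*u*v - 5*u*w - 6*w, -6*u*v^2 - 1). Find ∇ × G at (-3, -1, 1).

(∇×G)₁ = ∂G₃/∂v − ∂G₂/∂w = -12*u*v + 5*u + 6
(∇×G)₂ = ∂G₁/∂w − ∂G₃/∂u = 6*v^2 + 2*w
(∇×G)₃ = ∂G₂/∂u − ∂G₁/∂v = -12*v - 5*w
∇×G = (-12*u*v + 5*u + 6, 6*v^2 + 2*w, -12*v - 5*w)
At (-3, -1, 1): (-45, 8, 7).

(-45, 8, 7)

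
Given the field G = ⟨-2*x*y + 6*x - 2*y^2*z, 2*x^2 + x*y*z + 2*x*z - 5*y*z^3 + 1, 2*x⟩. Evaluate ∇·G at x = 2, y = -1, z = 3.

∂G₁/∂x = -2*y + 6
∂G₂/∂y = x*z - 5*z^3
∂G₃/∂z = 0
∇·G = x*z - 2*y - 5*z^3 + 6
At (2, -1, 3): -121.

-121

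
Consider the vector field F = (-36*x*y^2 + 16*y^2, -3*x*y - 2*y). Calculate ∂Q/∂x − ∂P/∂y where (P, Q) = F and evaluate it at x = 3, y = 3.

543

∂F₂/∂x = -3*y
∂F₁/∂y = -72*x*y + 32*y
Scalar curl = 72*x*y - 35*y
At (3, 3): 543.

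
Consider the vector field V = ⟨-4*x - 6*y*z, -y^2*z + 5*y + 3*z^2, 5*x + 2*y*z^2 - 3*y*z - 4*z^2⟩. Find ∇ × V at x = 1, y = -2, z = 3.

(-5, 7, 18)

(∇×V)₁ = ∂V₃/∂y − ∂V₂/∂z = y^2 + 2*z^2 - 9*z
(∇×V)₂ = ∂V₁/∂z − ∂V₃/∂x = -6*y - 5
(∇×V)₃ = ∂V₂/∂x − ∂V₁/∂y = 6*z
∇×V = (y^2 + 2*z^2 - 9*z, -6*y - 5, 6*z)
At (1, -2, 3): (-5, 7, 18).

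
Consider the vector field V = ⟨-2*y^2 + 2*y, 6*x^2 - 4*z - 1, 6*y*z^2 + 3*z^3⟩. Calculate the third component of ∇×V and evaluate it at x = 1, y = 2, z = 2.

(∇×V)_3 = ∂V₂/∂x − ∂V₁/∂y
= 12*x − (-4*y + 2)
= 12*x + 4*y - 2
At (1, 2, 2): 18.

18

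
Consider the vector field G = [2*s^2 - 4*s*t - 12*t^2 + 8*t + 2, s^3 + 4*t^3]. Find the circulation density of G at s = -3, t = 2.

55

∂G₂/∂s = 3*s^2
∂G₁/∂t = -4*s - 24*t + 8
Scalar curl = 3*s^2 + 4*s + 24*t - 8
At (-3, 2): 55.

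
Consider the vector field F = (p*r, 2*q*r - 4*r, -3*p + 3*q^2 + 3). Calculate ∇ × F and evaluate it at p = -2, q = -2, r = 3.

(-4, 1, 0)

(∇×F)₁ = ∂F₃/∂q − ∂F₂/∂r = 4*q + 4
(∇×F)₂ = ∂F₁/∂r − ∂F₃/∂p = p + 3
(∇×F)₃ = ∂F₂/∂p − ∂F₁/∂q = 0
∇×F = (4*q + 4, p + 3, 0)
At (-2, -2, 3): (-4, 1, 0).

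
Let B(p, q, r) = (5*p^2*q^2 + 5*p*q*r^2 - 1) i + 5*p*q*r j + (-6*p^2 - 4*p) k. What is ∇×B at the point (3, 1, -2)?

(-15, -20, -160)

(∇×B)₁ = ∂B₃/∂q − ∂B₂/∂r = -5*p*q
(∇×B)₂ = ∂B₁/∂r − ∂B₃/∂p = 10*p*q*r + 12*p + 4
(∇×B)₃ = ∂B₂/∂p − ∂B₁/∂q = -10*p^2*q - 5*p*r^2 + 5*q*r
∇×B = (-5*p*q, 10*p*q*r + 12*p + 4, -10*p^2*q - 5*p*r^2 + 5*q*r)
At (3, 1, -2): (-15, -20, -160).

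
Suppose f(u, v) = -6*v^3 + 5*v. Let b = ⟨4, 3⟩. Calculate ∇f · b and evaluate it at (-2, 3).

-471

∂f/∂u = 0
∂f/∂v = -18*v^2 + 5
∇f at (-2, 3) = (0, -157)
∇f · b = (0)(4) + (-157)(3) = -471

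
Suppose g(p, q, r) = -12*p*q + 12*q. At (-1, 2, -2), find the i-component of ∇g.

(∇g)_1 = ∂g/∂p = -12*q
At (-1, 2, -2): -24.

-24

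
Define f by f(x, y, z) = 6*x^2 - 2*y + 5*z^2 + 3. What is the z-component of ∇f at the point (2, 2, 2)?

(∇f)_3 = ∂f/∂z = 10*z
At (2, 2, 2): 20.

20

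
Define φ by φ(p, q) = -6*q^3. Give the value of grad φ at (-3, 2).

(0, -72)

∂φ/∂p = 0
∂φ/∂q = -18*q^2
∇φ = (0, -18*q^2)
At (-3, 2): (0, -72).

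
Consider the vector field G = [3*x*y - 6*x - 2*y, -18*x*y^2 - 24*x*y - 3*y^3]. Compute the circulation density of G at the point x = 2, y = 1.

∂G₂/∂x = -18*y^2 - 24*y
∂G₁/∂y = 3*x - 2
Scalar curl = -3*x - 18*y^2 - 24*y + 2
At (2, 1): -46.

-46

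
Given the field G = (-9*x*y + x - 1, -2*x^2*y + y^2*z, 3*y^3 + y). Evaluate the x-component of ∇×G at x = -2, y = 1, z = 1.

(∇×G)_1 = ∂G₃/∂y − ∂G₂/∂z
= 9*y^2 + 1 − (y^2)
= 8*y^2 + 1
At (-2, 1, 1): 9.

9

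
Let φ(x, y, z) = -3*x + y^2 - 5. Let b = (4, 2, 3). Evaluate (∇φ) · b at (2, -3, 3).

-24

∂φ/∂x = -3
∂φ/∂y = 2*y
∂φ/∂z = 0
∇φ at (2, -3, 3) = (-3, -6, 0)
∇φ · b = (-3)(4) + (-6)(2) + (0)(3) = -24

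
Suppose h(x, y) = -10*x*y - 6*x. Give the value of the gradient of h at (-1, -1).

(4, 10)

∂h/∂x = -10*y - 6
∂h/∂y = -10*x
∇h = (-10*y - 6, -10*x)
At (-1, -1): (4, 10).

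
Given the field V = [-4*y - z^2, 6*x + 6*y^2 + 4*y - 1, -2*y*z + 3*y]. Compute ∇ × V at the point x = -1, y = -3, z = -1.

(∇×V)₁ = ∂V₃/∂y − ∂V₂/∂z = -2*z + 3
(∇×V)₂ = ∂V₁/∂z − ∂V₃/∂x = -2*z
(∇×V)₃ = ∂V₂/∂x − ∂V₁/∂y = 10
∇×V = (-2*z + 3, -2*z, 10)
At (-1, -3, -1): (5, 2, 10).

(5, 2, 10)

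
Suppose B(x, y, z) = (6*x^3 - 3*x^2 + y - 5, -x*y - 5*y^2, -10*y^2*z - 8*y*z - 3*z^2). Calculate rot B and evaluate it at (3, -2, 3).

(∇×B)₁ = ∂B₃/∂y − ∂B₂/∂z = -20*y*z - 8*z
(∇×B)₂ = ∂B₁/∂z − ∂B₃/∂x = 0
(∇×B)₃ = ∂B₂/∂x − ∂B₁/∂y = -y - 1
∇×B = (-20*y*z - 8*z, 0, -y - 1)
At (3, -2, 3): (96, 0, 1).

(96, 0, 1)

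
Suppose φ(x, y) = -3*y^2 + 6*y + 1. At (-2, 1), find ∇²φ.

-6

∂²φ/∂x² = 0
∂²φ/∂y² = -6
∇²φ = -6
At (-2, 1): -6.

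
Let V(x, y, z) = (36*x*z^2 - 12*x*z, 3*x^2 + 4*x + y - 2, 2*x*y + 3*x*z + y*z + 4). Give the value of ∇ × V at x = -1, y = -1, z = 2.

(0, -136, -2)

(∇×V)₁ = ∂V₃/∂y − ∂V₂/∂z = 2*x + z
(∇×V)₂ = ∂V₁/∂z − ∂V₃/∂x = 72*x*z - 12*x - 2*y - 3*z
(∇×V)₃ = ∂V₂/∂x − ∂V₁/∂y = 6*x + 4
∇×V = (2*x + z, 72*x*z - 12*x - 2*y - 3*z, 6*x + 4)
At (-1, -1, 2): (0, -136, -2).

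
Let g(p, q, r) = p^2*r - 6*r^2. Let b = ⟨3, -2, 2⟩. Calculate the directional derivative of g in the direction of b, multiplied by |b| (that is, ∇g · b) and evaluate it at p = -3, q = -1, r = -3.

∂g/∂p = 2*p*r
∂g/∂q = 0
∂g/∂r = p^2 - 12*r
∇g at (-3, -1, -3) = (18, 0, 45)
∇g · b = (18)(3) + (0)(-2) + (45)(2) = 144

144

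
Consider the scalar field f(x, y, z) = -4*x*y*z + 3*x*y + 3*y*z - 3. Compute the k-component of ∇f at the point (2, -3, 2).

15

(∇f)_3 = ∂f/∂z = -4*x*y + 3*y
At (2, -3, 2): 15.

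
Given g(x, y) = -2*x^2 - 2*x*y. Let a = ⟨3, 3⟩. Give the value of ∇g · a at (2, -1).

-30

∂g/∂x = -4*x - 2*y
∂g/∂y = -2*x
∇g at (2, -1) = (-6, -4)
∇g · a = (-6)(3) + (-4)(3) = -30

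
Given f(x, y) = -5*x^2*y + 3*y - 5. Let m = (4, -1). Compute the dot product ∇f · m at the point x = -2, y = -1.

∂f/∂x = -10*x*y
∂f/∂y = -5*x^2 + 3
∇f at (-2, -1) = (-20, -17)
∇f · m = (-20)(4) + (-17)(-1) = -63

-63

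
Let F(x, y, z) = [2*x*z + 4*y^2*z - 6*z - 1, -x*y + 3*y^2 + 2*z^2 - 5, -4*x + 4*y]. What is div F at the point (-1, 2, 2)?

∂F₁/∂x = 2*z
∂F₂/∂y = -x + 6*y
∂F₃/∂z = 0
∇·F = -x + 6*y + 2*z
At (-1, 2, 2): 17.

17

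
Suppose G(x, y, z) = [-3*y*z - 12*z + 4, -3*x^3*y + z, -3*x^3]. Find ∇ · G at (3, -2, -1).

∂G₁/∂x = 0
∂G₂/∂y = -3*x^3
∂G₃/∂z = 0
∇·G = -3*x^3
At (3, -2, -1): -81.

-81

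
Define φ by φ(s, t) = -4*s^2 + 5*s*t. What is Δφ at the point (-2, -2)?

-8

∂²φ/∂s² = -8
∂²φ/∂t² = 0
∇²φ = -8
At (-2, -2): -8.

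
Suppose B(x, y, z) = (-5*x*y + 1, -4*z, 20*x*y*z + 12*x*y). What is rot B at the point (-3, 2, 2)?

(-152, -104, -15)

(∇×B)₁ = ∂B₃/∂y − ∂B₂/∂z = 20*x*z + 12*x + 4
(∇×B)₂ = ∂B₁/∂z − ∂B₃/∂x = -20*y*z - 12*y
(∇×B)₃ = ∂B₂/∂x − ∂B₁/∂y = 5*x
∇×B = (20*x*z + 12*x + 4, -20*y*z - 12*y, 5*x)
At (-3, 2, 2): (-152, -104, -15).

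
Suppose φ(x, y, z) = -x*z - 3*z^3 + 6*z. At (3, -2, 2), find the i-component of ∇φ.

(∇φ)_1 = ∂φ/∂x = -z
At (3, -2, 2): -2.

-2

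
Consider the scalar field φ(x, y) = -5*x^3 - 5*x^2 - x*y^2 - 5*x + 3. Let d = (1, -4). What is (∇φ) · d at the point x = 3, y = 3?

-107

∂φ/∂x = -15*x^2 - 10*x - y^2 - 5
∂φ/∂y = -2*x*y
∇φ at (3, 3) = (-179, -18)
∇φ · d = (-179)(1) + (-18)(-4) = -107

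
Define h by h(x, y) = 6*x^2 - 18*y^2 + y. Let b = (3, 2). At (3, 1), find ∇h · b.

38

∂h/∂x = 12*x
∂h/∂y = -36*y + 1
∇h at (3, 1) = (36, -35)
∇h · b = (36)(3) + (-35)(2) = 38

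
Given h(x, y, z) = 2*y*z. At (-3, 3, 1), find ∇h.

(0, 2, 6)

∂h/∂x = 0
∂h/∂y = 2*z
∂h/∂z = 2*y
∇h = (0, 2*z, 2*y)
At (-3, 3, 1): (0, 2, 6).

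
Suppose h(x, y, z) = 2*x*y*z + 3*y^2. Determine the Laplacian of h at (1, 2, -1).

6

∂²h/∂x² = 0
∂²h/∂y² = 6
∂²h/∂z² = 0
∇²h = 6
At (1, 2, -1): 6.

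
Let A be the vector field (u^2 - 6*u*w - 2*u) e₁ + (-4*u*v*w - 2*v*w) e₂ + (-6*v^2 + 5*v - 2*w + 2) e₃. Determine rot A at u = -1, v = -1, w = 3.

(∇×A)₁ = ∂A₃/∂v − ∂A₂/∂w = 4*u*v - 10*v + 5
(∇×A)₂ = ∂A₁/∂w − ∂A₃/∂u = -6*u
(∇×A)₃ = ∂A₂/∂u − ∂A₁/∂v = -4*v*w
∇×A = (4*u*v - 10*v + 5, -6*u, -4*v*w)
At (-1, -1, 3): (19, 6, 12).

(19, 6, 12)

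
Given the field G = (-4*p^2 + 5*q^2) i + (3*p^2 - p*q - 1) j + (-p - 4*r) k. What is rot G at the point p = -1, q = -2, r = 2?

(∇×G)₁ = ∂G₃/∂q − ∂G₂/∂r = 0
(∇×G)₂ = ∂G₁/∂r − ∂G₃/∂p = 1
(∇×G)₃ = ∂G₂/∂p − ∂G₁/∂q = 6*p - 11*q
∇×G = (0, 1, 6*p - 11*q)
At (-1, -2, 2): (0, 1, 16).

(0, 1, 16)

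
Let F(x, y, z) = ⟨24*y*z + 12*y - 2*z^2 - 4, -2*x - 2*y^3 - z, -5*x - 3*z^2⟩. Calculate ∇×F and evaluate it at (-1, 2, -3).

(1, 65, 58)

(∇×F)₁ = ∂F₃/∂y − ∂F₂/∂z = 1
(∇×F)₂ = ∂F₁/∂z − ∂F₃/∂x = 24*y - 4*z + 5
(∇×F)₃ = ∂F₂/∂x − ∂F₁/∂y = -24*z - 14
∇×F = (1, 24*y - 4*z + 5, -24*z - 14)
At (-1, 2, -3): (1, 65, 58).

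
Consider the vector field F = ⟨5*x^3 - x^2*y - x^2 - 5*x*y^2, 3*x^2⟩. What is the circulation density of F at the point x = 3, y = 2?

87

∂F₂/∂x = 6*x
∂F₁/∂y = -x^2 - 10*x*y
Scalar curl = x^2 + 10*x*y + 6*x
At (3, 2): 87.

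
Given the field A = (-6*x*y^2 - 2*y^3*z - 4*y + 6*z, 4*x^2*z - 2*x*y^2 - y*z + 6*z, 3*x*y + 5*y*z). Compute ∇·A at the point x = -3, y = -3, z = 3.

-108

∂A₁/∂x = -6*y^2
∂A₂/∂y = -4*x*y - z
∂A₃/∂z = 5*y
∇·A = -4*x*y - 6*y^2 + 5*y - z
At (-3, -3, 3): -108.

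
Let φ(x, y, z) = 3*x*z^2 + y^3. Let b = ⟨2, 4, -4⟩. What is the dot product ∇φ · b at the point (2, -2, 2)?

∂φ/∂x = 3*z^2
∂φ/∂y = 3*y^2
∂φ/∂z = 6*x*z
∇φ at (2, -2, 2) = (12, 12, 24)
∇φ · b = (12)(2) + (12)(4) + (24)(-4) = -24

-24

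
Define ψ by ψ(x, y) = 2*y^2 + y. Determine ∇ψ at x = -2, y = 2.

(0, 9)

∂ψ/∂x = 0
∂ψ/∂y = 4*y + 1
∇ψ = (0, 4*y + 1)
At (-2, 2): (0, 9).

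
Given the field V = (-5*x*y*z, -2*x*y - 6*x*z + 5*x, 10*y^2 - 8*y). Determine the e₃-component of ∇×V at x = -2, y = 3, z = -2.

(∇×V)_3 = ∂V₂/∂x − ∂V₁/∂y
= -2*y - 6*z + 5 − (-5*x*z)
= 5*x*z - 2*y - 6*z + 5
At (-2, 3, -2): 31.

31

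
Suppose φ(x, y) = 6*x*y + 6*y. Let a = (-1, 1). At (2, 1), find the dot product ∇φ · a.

∂φ/∂x = 6*y
∂φ/∂y = 6*x + 6
∇φ at (2, 1) = (6, 18)
∇φ · a = (6)(-1) + (18)(1) = 12

12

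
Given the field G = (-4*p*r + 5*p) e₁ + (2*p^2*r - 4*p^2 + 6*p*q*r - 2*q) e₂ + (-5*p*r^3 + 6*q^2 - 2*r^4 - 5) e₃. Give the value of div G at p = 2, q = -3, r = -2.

-69

∂G₁/∂p = -4*r + 5
∂G₂/∂q = 6*p*r - 2
∂G₃/∂r = -15*p*r^2 - 8*r^3
∇·G = -15*p*r^2 + 6*p*r - 8*r^3 - 4*r + 3
At (2, -3, -2): -69.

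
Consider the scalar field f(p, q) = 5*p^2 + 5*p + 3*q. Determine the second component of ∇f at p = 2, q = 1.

3

(∇f)_2 = ∂f/∂q = 3
At (2, 1): 3.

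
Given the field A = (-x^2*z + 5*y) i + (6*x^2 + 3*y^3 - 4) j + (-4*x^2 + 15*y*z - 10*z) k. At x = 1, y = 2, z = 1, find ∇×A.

(15, 7, 7)

(∇×A)₁ = ∂A₃/∂y − ∂A₂/∂z = 15*z
(∇×A)₂ = ∂A₁/∂z − ∂A₃/∂x = -x^2 + 8*x
(∇×A)₃ = ∂A₂/∂x − ∂A₁/∂y = 12*x - 5
∇×A = (15*z, -x^2 + 8*x, 12*x - 5)
At (1, 2, 1): (15, 7, 7).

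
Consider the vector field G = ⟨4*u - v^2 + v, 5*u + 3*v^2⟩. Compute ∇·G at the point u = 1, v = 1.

10

∂G₁/∂u = 4
∂G₂/∂v = 6*v
∇·G = 6*v + 4
At (1, 1): 10.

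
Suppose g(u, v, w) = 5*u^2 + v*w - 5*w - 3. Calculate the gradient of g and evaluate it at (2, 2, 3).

(20, 3, -3)

∂g/∂u = 10*u
∂g/∂v = w
∂g/∂w = v - 5
∇g = (10*u, w, v - 5)
At (2, 2, 3): (20, 3, -3).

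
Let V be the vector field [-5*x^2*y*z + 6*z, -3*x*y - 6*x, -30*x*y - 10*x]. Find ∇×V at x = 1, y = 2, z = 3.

(-30, 66, 3)

(∇×V)₁ = ∂V₃/∂y − ∂V₂/∂z = -30*x
(∇×V)₂ = ∂V₁/∂z − ∂V₃/∂x = -5*x^2*y + 30*y + 16
(∇×V)₃ = ∂V₂/∂x − ∂V₁/∂y = 5*x^2*z - 3*y - 6
∇×V = (-30*x, -5*x^2*y + 30*y + 16, 5*x^2*z - 3*y - 6)
At (1, 2, 3): (-30, 66, 3).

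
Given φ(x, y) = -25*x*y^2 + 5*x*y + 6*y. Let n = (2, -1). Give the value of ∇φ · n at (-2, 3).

-716

∂φ/∂x = -25*y^2 + 5*y
∂φ/∂y = -50*x*y + 5*x + 6
∇φ at (-2, 3) = (-210, 296)
∇φ · n = (-210)(2) + (296)(-1) = -716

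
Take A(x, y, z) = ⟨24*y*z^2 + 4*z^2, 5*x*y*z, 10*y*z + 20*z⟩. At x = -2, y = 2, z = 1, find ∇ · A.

30

∂A₁/∂x = 0
∂A₂/∂y = 5*x*z
∂A₃/∂z = 10*y + 20
∇·A = 5*x*z + 10*y + 20
At (-2, 2, 1): 30.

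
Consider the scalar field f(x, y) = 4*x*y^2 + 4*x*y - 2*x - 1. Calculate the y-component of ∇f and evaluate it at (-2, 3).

(∇f)_2 = ∂f/∂y = 8*x*y + 4*x
At (-2, 3): -56.

-56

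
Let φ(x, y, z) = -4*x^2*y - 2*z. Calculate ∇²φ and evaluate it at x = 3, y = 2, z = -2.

-16

∂²φ/∂x² = -8*y
∂²φ/∂y² = 0
∂²φ/∂z² = 0
∇²φ = -8*y
At (3, 2, -2): -16.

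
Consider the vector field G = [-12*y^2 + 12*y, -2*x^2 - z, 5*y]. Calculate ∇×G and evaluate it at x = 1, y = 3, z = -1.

(∇×G)₁ = ∂G₃/∂y − ∂G₂/∂z = 6
(∇×G)₂ = ∂G₁/∂z − ∂G₃/∂x = 0
(∇×G)₃ = ∂G₂/∂x − ∂G₁/∂y = -4*x + 24*y - 12
∇×G = (6, 0, -4*x + 24*y - 12)
At (1, 3, -1): (6, 0, 56).

(6, 0, 56)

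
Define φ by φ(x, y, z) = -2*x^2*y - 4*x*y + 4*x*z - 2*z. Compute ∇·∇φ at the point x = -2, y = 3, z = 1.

-12

∂²φ/∂x² = -4*y
∂²φ/∂y² = 0
∂²φ/∂z² = 0
∇²φ = -4*y
At (-2, 3, 1): -12.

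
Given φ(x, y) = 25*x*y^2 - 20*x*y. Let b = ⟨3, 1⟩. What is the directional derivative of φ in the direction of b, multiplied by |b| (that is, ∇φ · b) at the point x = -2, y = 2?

20

∂φ/∂x = 25*y^2 - 20*y
∂φ/∂y = 50*x*y - 20*x
∇φ at (-2, 2) = (60, -160)
∇φ · b = (60)(3) + (-160)(1) = 20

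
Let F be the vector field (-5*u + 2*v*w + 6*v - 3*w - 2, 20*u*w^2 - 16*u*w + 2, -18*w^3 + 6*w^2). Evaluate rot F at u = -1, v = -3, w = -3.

(∇×F)₁ = ∂F₃/∂v − ∂F₂/∂w = -40*u*w + 16*u
(∇×F)₂ = ∂F₁/∂w − ∂F₃/∂u = 2*v - 3
(∇×F)₃ = ∂F₂/∂u − ∂F₁/∂v = 20*w^2 - 18*w - 6
∇×F = (-40*u*w + 16*u, 2*v - 3, 20*w^2 - 18*w - 6)
At (-1, -3, -3): (-136, -9, 228).

(-136, -9, 228)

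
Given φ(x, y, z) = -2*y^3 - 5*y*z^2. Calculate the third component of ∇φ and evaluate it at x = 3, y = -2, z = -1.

-20

(∇φ)_3 = ∂φ/∂z = -10*y*z
At (3, -2, -1): -20.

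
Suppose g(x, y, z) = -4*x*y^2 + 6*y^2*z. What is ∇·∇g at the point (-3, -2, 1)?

∂²g/∂x² = 0
∂²g/∂y² = 4*(-2*x + 3*z)
∂²g/∂z² = 0
∇²g = -8*x + 12*z
At (-3, -2, 1): 36.

36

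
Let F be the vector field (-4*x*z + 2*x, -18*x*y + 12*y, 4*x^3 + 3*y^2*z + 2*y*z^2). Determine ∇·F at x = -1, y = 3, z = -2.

∂F₁/∂x = -4*z + 2
∂F₂/∂y = -18*x + 12
∂F₃/∂z = 3*y^2 + 4*y*z
∇·F = -18*x + 3*y^2 + 4*y*z - 4*z + 14
At (-1, 3, -2): 43.

43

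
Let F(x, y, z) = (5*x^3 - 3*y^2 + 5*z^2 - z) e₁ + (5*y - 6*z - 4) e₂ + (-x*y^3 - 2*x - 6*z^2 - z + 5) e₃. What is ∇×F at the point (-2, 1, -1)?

(12, -8, 6)

(∇×F)₁ = ∂F₃/∂y − ∂F₂/∂z = -3*x*y^2 + 6
(∇×F)₂ = ∂F₁/∂z − ∂F₃/∂x = y^3 + 10*z + 1
(∇×F)₃ = ∂F₂/∂x − ∂F₁/∂y = 6*y
∇×F = (-3*x*y^2 + 6, y^3 + 10*z + 1, 6*y)
At (-2, 1, -1): (12, -8, 6).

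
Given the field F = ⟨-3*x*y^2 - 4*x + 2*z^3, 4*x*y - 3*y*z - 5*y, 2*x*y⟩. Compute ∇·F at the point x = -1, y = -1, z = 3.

∂F₁/∂x = -3*y^2 - 4
∂F₂/∂y = 4*x - 3*z - 5
∂F₃/∂z = 0
∇·F = 4*x - 3*y^2 - 3*z - 9
At (-1, -1, 3): -25.

-25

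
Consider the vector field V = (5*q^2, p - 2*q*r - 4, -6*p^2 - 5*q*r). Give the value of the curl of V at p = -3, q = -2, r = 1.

(∇×V)₁ = ∂V₃/∂q − ∂V₂/∂r = 2*q - 5*r
(∇×V)₂ = ∂V₁/∂r − ∂V₃/∂p = 12*p
(∇×V)₃ = ∂V₂/∂p − ∂V₁/∂q = -10*q + 1
∇×V = (2*q - 5*r, 12*p, -10*q + 1)
At (-3, -2, 1): (-9, -36, 21).

(-9, -36, 21)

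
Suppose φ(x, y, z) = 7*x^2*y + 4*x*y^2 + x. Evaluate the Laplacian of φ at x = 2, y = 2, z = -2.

∂²φ/∂x² = 14*y
∂²φ/∂y² = 8*x
∂²φ/∂z² = 0
∇²φ = 8*x + 14*y
At (2, 2, -2): 44.

44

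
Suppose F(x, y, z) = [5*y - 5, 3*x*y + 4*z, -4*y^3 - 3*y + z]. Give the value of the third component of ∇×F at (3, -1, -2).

-8

(∇×F)_3 = ∂F₂/∂x − ∂F₁/∂y
= 3*y − (5)
= 3*y - 5
At (3, -1, -2): -8.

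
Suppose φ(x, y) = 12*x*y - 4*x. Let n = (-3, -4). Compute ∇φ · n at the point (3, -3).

-24

∂φ/∂x = 12*y - 4
∂φ/∂y = 12*x
∇φ at (3, -3) = (-40, 36)
∇φ · n = (-40)(-3) + (36)(-4) = -24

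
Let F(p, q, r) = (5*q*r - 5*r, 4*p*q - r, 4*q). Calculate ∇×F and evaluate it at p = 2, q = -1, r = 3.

(5, -10, -19)

(∇×F)₁ = ∂F₃/∂q − ∂F₂/∂r = 5
(∇×F)₂ = ∂F₁/∂r − ∂F₃/∂p = 5*q - 5
(∇×F)₃ = ∂F₂/∂p − ∂F₁/∂q = 4*q - 5*r
∇×F = (5, 5*q - 5, 4*q - 5*r)
At (2, -1, 3): (5, -10, -19).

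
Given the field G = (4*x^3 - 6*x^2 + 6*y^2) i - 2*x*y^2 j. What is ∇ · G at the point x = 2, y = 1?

∂G₁/∂x = 12*x^2 - 12*x
∂G₂/∂y = -4*x*y
∇·G = 12*x^2 - 4*x*y - 12*x
At (2, 1): 16.

16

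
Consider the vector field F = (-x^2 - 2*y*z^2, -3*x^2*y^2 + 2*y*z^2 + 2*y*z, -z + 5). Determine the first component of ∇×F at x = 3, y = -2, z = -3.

(∇×F)_1 = ∂F₃/∂y − ∂F₂/∂z
= 0 − (4*y*z + 2*y)
= -4*y*z - 2*y
At (3, -2, -3): -20.

-20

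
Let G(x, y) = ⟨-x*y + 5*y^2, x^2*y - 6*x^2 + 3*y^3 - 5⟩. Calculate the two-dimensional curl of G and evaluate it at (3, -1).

-29

∂G₂/∂x = 2*x*y - 12*x
∂G₁/∂y = -x + 10*y
Scalar curl = 2*x*y - 11*x - 10*y
At (3, -1): -29.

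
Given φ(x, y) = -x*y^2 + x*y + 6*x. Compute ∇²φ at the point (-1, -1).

∂²φ/∂x² = 0
∂²φ/∂y² = -2*x
∇²φ = -2*x
At (-1, -1): 2.

2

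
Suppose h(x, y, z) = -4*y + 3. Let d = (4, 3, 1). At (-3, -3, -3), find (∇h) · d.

-12

∂h/∂x = 0
∂h/∂y = -4
∂h/∂z = 0
∇h at (-3, -3, -3) = (0, -4, 0)
∇h · d = (0)(4) + (-4)(3) + (0)(1) = -12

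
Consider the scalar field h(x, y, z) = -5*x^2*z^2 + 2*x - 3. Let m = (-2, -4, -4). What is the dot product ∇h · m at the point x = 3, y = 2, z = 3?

∂h/∂x = -10*x*z^2 + 2
∂h/∂y = 0
∂h/∂z = -10*x^2*z
∇h at (3, 2, 3) = (-268, 0, -270)
∇h · m = (-268)(-2) + (0)(-4) + (-270)(-4) = 1616

1616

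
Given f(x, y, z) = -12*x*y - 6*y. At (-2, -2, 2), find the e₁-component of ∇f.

(∇f)_1 = ∂f/∂x = -12*y
At (-2, -2, 2): 24.

24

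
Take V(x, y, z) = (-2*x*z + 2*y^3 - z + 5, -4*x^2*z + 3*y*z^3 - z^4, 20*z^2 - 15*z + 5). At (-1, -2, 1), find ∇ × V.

(26, 1, -16)

(∇×V)₁ = ∂V₃/∂y − ∂V₂/∂z = 4*x^2 - 9*y*z^2 + 4*z^3
(∇×V)₂ = ∂V₁/∂z − ∂V₃/∂x = -2*x - 1
(∇×V)₃ = ∂V₂/∂x − ∂V₁/∂y = -8*x*z - 6*y^2
∇×V = (4*x^2 - 9*y*z^2 + 4*z^3, -2*x - 1, -8*x*z - 6*y^2)
At (-1, -2, 1): (26, 1, -16).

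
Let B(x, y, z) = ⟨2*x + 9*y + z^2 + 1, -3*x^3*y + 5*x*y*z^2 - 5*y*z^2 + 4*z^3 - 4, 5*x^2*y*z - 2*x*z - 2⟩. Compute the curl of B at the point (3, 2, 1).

(∇×B)₁ = ∂B₃/∂y − ∂B₂/∂z = 5*x^2*z - 10*x*y*z + 10*y*z - 12*z^2
(∇×B)₂ = ∂B₁/∂z − ∂B₃/∂x = -10*x*y*z + 4*z
(∇×B)₃ = ∂B₂/∂x − ∂B₁/∂y = -9*x^2*y + 5*y*z^2 - 9
∇×B = (5*x^2*z - 10*x*y*z + 10*y*z - 12*z^2, -10*x*y*z + 4*z, -9*x^2*y + 5*y*z^2 - 9)
At (3, 2, 1): (-7, -56, -161).

(-7, -56, -161)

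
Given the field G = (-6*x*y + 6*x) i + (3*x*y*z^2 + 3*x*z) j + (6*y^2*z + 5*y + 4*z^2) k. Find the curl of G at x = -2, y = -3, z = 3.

(-205, 0, -84)

(∇×G)₁ = ∂G₃/∂y − ∂G₂/∂z = -6*x*y*z - 3*x + 12*y*z + 5
(∇×G)₂ = ∂G₁/∂z − ∂G₃/∂x = 0
(∇×G)₃ = ∂G₂/∂x − ∂G₁/∂y = 6*x + 3*y*z^2 + 3*z
∇×G = (-6*x*y*z - 3*x + 12*y*z + 5, 0, 6*x + 3*y*z^2 + 3*z)
At (-2, -3, 3): (-205, 0, -84).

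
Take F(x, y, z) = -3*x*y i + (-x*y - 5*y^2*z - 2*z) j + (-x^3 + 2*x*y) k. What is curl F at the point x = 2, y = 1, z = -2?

(11, 10, 5)

(∇×F)₁ = ∂F₃/∂y − ∂F₂/∂z = 2*x + 5*y^2 + 2
(∇×F)₂ = ∂F₁/∂z − ∂F₃/∂x = 3*x^2 - 2*y
(∇×F)₃ = ∂F₂/∂x − ∂F₁/∂y = 3*x - y
∇×F = (2*x + 5*y^2 + 2, 3*x^2 - 2*y, 3*x - y)
At (2, 1, -2): (11, 10, 5).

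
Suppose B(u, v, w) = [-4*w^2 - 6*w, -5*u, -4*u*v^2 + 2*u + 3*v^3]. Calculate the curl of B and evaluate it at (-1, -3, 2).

(57, 12, -5)

(∇×B)₁ = ∂B₃/∂v − ∂B₂/∂w = -8*u*v + 9*v^2
(∇×B)₂ = ∂B₁/∂w − ∂B₃/∂u = 4*v^2 - 8*w - 8
(∇×B)₃ = ∂B₂/∂u − ∂B₁/∂v = -5
∇×B = (-8*u*v + 9*v^2, 4*v^2 - 8*w - 8, -5)
At (-1, -3, 2): (57, 12, -5).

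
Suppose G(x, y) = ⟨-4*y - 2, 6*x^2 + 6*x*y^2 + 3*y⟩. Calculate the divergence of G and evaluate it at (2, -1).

∂G₁/∂x = 0
∂G₂/∂y = 12*x*y + 3
∇·G = 12*x*y + 3
At (2, -1): -21.

-21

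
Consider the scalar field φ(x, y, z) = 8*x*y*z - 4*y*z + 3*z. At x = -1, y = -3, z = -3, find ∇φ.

∂φ/∂x = 8*y*z
∂φ/∂y = 8*x*z - 4*z
∂φ/∂z = 8*x*y - 4*y + 3
∇φ = (8*y*z, 8*x*z - 4*z, 8*x*y - 4*y + 3)
At (-1, -3, -3): (72, 36, 39).

(72, 36, 39)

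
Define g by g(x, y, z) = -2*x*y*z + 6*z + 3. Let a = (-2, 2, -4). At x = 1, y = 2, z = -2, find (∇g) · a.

-16

∂g/∂x = -2*y*z
∂g/∂y = -2*x*z
∂g/∂z = -2*x*y + 6
∇g at (1, 2, -2) = (8, 4, 2)
∇g · a = (8)(-2) + (4)(2) + (2)(-4) = -16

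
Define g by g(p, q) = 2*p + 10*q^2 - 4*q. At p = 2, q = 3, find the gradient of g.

(2, 56)

∂g/∂p = 2
∂g/∂q = 20*q - 4
∇g = (2, 20*q - 4)
At (2, 3): (2, 56).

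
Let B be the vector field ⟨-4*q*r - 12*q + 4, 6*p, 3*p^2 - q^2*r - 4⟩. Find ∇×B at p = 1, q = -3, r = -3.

(∇×B)₁ = ∂B₃/∂q − ∂B₂/∂r = -2*q*r
(∇×B)₂ = ∂B₁/∂r − ∂B₃/∂p = -6*p - 4*q
(∇×B)₃ = ∂B₂/∂p − ∂B₁/∂q = 4*r + 18
∇×B = (-2*q*r, -6*p - 4*q, 4*r + 18)
At (1, -3, -3): (-18, 6, 6).

(-18, 6, 6)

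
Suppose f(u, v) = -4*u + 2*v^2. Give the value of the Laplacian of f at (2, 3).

∂²f/∂u² = 0
∂²f/∂v² = 4
∇²f = 4
At (2, 3): 4.

4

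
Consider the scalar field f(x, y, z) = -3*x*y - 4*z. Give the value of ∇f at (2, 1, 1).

∂f/∂x = -3*y
∂f/∂y = -3*x
∂f/∂z = -4
∇f = (-3*y, -3*x, -4)
At (2, 1, 1): (-3, -6, -4).

(-3, -6, -4)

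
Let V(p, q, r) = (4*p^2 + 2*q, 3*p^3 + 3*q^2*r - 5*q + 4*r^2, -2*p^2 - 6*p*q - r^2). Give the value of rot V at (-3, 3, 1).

(∇×V)₁ = ∂V₃/∂q − ∂V₂/∂r = -6*p - 3*q^2 - 8*r
(∇×V)₂ = ∂V₁/∂r − ∂V₃/∂p = 4*p + 6*q
(∇×V)₃ = ∂V₂/∂p − ∂V₁/∂q = 9*p^2 - 2
∇×V = (-6*p - 3*q^2 - 8*r, 4*p + 6*q, 9*p^2 - 2)
At (-3, 3, 1): (-17, 6, 79).

(-17, 6, 79)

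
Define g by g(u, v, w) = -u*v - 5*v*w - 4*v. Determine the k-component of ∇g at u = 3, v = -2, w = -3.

(∇g)_3 = ∂g/∂w = -5*v
At (3, -2, -3): 10.

10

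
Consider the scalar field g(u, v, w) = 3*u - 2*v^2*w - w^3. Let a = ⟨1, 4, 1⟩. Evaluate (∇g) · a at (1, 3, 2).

∂g/∂u = 3
∂g/∂v = -4*v*w
∂g/∂w = -2*v^2 - 3*w^2
∇g at (1, 3, 2) = (3, -24, -30)
∇g · a = (3)(1) + (-24)(4) + (-30)(1) = -123

-123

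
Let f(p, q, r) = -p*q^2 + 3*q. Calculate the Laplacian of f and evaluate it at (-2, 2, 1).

4

∂²f/∂p² = 0
∂²f/∂q² = -2*p
∂²f/∂r² = 0
∇²f = -2*p
At (-2, 2, 1): 4.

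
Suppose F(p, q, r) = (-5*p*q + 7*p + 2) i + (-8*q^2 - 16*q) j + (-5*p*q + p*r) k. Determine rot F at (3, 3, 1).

(-15, 14, 15)

(∇×F)₁ = ∂F₃/∂q − ∂F₂/∂r = -5*p
(∇×F)₂ = ∂F₁/∂r − ∂F₃/∂p = 5*q - r
(∇×F)₃ = ∂F₂/∂p − ∂F₁/∂q = 5*p
∇×F = (-5*p, 5*q - r, 5*p)
At (3, 3, 1): (-15, 14, 15).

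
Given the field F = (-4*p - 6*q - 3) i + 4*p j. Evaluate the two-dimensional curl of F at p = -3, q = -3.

10

∂F₂/∂p = 4
∂F₁/∂q = -6
Scalar curl = 10
At (-3, -3): 10.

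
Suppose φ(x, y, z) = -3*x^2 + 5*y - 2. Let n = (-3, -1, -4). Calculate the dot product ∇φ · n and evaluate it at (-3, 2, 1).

∂φ/∂x = -6*x
∂φ/∂y = 5
∂φ/∂z = 0
∇φ at (-3, 2, 1) = (18, 5, 0)
∇φ · n = (18)(-3) + (5)(-1) + (0)(-4) = -59

-59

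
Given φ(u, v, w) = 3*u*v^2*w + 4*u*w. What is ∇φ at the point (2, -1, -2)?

∂φ/∂u = 3*v^2*w + 4*w
∂φ/∂v = 6*u*v*w
∂φ/∂w = 3*u*v^2 + 4*u
∇φ = (3*v^2*w + 4*w, 6*u*v*w, 3*u*v^2 + 4*u)
At (2, -1, -2): (-14, 24, 14).

(-14, 24, 14)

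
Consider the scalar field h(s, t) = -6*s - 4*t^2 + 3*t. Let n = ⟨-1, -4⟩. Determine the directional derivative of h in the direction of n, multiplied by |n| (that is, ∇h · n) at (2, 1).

26

∂h/∂s = -6
∂h/∂t = -8*t + 3
∇h at (2, 1) = (-6, -5)
∇h · n = (-6)(-1) + (-5)(-4) = 26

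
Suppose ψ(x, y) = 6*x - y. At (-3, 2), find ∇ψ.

∂ψ/∂x = 6
∂ψ/∂y = -1
∇ψ = (6, -1)
At (-3, 2): (6, -1).

(6, -1)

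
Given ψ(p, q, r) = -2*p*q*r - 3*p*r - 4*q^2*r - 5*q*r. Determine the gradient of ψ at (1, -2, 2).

∂ψ/∂p = -2*q*r - 3*r
∂ψ/∂q = -2*p*r - 8*q*r - 5*r
∂ψ/∂r = -2*p*q - 3*p - 4*q^2 - 5*q
∇ψ = (-2*q*r - 3*r, -2*p*r - 8*q*r - 5*r, -2*p*q - 3*p - 4*q^2 - 5*q)
At (1, -2, 2): (2, 18, -5).

(2, 18, -5)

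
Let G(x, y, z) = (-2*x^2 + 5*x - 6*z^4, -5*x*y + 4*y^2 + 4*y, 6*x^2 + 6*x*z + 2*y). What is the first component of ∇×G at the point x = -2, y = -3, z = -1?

2

(∇×G)_1 = ∂G₃/∂y − ∂G₂/∂z
= 2 − (0)
= 2
At (-2, -3, -1): 2.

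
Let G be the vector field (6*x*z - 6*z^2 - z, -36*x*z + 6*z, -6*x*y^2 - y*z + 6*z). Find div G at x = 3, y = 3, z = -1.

-3

∂G₁/∂x = 6*z
∂G₂/∂y = 0
∂G₃/∂z = -y + 6
∇·G = -y + 6*z + 6
At (3, 3, -1): -3.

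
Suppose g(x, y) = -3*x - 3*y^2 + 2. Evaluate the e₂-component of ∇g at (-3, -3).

(∇g)_2 = ∂g/∂y = -6*y
At (-3, -3): 18.

18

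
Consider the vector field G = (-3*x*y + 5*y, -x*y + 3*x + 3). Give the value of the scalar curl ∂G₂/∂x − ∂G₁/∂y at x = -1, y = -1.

-4

∂G₂/∂x = -y + 3
∂G₁/∂y = -3*x + 5
Scalar curl = 3*x - y - 2
At (-1, -1): -4.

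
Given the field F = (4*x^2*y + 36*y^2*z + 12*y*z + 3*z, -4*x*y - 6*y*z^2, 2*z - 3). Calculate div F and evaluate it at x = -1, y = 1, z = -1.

∂F₁/∂x = 8*x*y
∂F₂/∂y = -4*x - 6*z^2
∂F₃/∂z = 2
∇·F = 8*x*y - 4*x - 6*z^2 + 2
At (-1, 1, -1): -8.

-8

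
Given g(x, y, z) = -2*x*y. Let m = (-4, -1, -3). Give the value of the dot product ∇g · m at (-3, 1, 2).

∂g/∂x = -2*y
∂g/∂y = -2*x
∂g/∂z = 0
∇g at (-3, 1, 2) = (-2, 6, 0)
∇g · m = (-2)(-4) + (6)(-1) + (0)(-3) = 2

2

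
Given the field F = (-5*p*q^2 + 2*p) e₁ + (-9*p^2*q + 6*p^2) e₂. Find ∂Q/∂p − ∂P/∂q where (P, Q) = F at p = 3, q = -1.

60

∂F₂/∂p = -18*p*q + 12*p
∂F₁/∂q = -10*p*q
Scalar curl = -8*p*q + 12*p
At (3, -1): 60.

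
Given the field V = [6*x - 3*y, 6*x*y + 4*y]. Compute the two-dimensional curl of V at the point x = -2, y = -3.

∂V₂/∂x = 6*y
∂V₁/∂y = -3
Scalar curl = 6*y + 3
At (-2, -3): -15.

-15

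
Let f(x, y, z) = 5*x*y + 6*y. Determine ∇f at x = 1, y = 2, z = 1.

∂f/∂x = 5*y
∂f/∂y = 5*x + 6
∂f/∂z = 0
∇f = (5*y, 5*x + 6, 0)
At (1, 2, 1): (10, 11, 0).

(10, 11, 0)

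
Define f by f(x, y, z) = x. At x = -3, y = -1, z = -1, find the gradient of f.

(1, 0, 0)

∂f/∂x = 1
∂f/∂y = 0
∂f/∂z = 0
∇f = (1, 0, 0)
At (-3, -1, -1): (1, 0, 0).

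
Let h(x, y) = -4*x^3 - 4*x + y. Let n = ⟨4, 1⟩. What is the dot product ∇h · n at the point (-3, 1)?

∂h/∂x = -12*x^2 - 4
∂h/∂y = 1
∇h at (-3, 1) = (-112, 1)
∇h · n = (-112)(4) + (1)(1) = -447

-447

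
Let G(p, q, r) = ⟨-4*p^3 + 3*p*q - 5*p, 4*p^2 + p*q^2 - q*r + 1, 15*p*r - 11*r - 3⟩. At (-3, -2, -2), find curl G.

(∇×G)₁ = ∂G₃/∂q − ∂G₂/∂r = q
(∇×G)₂ = ∂G₁/∂r − ∂G₃/∂p = -15*r
(∇×G)₃ = ∂G₂/∂p − ∂G₁/∂q = 5*p + q^2
∇×G = (q, -15*r, 5*p + q^2)
At (-3, -2, -2): (-2, 30, -11).

(-2, 30, -11)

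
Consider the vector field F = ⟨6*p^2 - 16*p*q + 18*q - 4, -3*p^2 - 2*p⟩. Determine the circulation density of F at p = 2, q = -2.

0

∂F₂/∂p = -6*p - 2
∂F₁/∂q = -16*p + 18
Scalar curl = 10*p - 20
At (2, -2): 0.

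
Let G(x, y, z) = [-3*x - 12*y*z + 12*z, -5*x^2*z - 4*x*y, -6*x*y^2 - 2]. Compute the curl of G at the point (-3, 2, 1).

(117, 12, 34)

(∇×G)₁ = ∂G₃/∂y − ∂G₂/∂z = 5*x^2 - 12*x*y
(∇×G)₂ = ∂G₁/∂z − ∂G₃/∂x = 6*y^2 - 12*y + 12
(∇×G)₃ = ∂G₂/∂x − ∂G₁/∂y = -10*x*z - 4*y + 12*z
∇×G = (5*x^2 - 12*x*y, 6*y^2 - 12*y + 12, -10*x*z - 4*y + 12*z)
At (-3, 2, 1): (117, 12, 34).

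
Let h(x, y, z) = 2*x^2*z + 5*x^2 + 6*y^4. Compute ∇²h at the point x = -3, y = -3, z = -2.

650

∂²h/∂x² = 2*(2*z + 5)
∂²h/∂y² = 72*y^2
∂²h/∂z² = 0
∇²h = 72*y^2 + 4*z + 10
At (-3, -3, -2): 650.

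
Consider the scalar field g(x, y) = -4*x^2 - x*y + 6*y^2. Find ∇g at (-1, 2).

(6, 25)

∂g/∂x = -8*x - y
∂g/∂y = -x + 12*y
∇g = (-8*x - y, -x + 12*y)
At (-1, 2): (6, 25).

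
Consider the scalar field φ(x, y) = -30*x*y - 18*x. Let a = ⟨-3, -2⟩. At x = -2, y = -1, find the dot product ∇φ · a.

∂φ/∂x = -30*y - 18
∂φ/∂y = -30*x
∇φ at (-2, -1) = (12, 60)
∇φ · a = (12)(-3) + (60)(-2) = -156

-156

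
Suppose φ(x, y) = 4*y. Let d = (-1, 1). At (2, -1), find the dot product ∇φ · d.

∂φ/∂x = 0
∂φ/∂y = 4
∇φ at (2, -1) = (0, 4)
∇φ · d = (0)(-1) + (4)(1) = 4

4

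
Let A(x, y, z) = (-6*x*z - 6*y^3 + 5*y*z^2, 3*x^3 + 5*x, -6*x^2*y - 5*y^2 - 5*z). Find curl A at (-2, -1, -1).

(∇×A)₁ = ∂A₃/∂y − ∂A₂/∂z = -6*x^2 - 10*y
(∇×A)₂ = ∂A₁/∂z − ∂A₃/∂x = 12*x*y - 6*x + 10*y*z
(∇×A)₃ = ∂A₂/∂x − ∂A₁/∂y = 9*x^2 + 18*y^2 - 5*z^2 + 5
∇×A = (-6*x^2 - 10*y, 12*x*y - 6*x + 10*y*z, 9*x^2 + 18*y^2 - 5*z^2 + 5)
At (-2, -1, -1): (-14, 46, 54).

(-14, 46, 54)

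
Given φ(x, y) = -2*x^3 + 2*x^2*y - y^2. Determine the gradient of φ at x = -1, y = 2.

(-14, -2)

∂φ/∂x = -6*x^2 + 4*x*y
∂φ/∂y = 2*x^2 - 2*y
∇φ = (-6*x^2 + 4*x*y, 2*x^2 - 2*y)
At (-1, 2): (-14, -2).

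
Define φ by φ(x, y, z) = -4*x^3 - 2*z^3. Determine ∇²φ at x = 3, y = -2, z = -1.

∂²φ/∂x² = -24*x
∂²φ/∂y² = 0
∂²φ/∂z² = -12*z
∇²φ = -24*x - 12*z
At (3, -2, -1): -60.

-60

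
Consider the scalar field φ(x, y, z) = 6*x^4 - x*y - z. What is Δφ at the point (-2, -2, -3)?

∂²φ/∂x² = 72*x^2
∂²φ/∂y² = 0
∂²φ/∂z² = 0
∇²φ = 72*x^2
At (-2, -2, -3): 288.

288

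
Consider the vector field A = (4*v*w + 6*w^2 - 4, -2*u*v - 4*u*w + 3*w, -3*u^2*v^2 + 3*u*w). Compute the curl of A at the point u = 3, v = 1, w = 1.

(∇×A)₁ = ∂A₃/∂v − ∂A₂/∂w = -6*u^2*v + 4*u - 3
(∇×A)₂ = ∂A₁/∂w − ∂A₃/∂u = 6*u*v^2 + 4*v + 9*w
(∇×A)₃ = ∂A₂/∂u − ∂A₁/∂v = -2*v - 8*w
∇×A = (-6*u^2*v + 4*u - 3, 6*u*v^2 + 4*v + 9*w, -2*v - 8*w)
At (3, 1, 1): (-45, 31, -10).

(-45, 31, -10)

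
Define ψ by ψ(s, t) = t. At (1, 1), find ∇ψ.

∂ψ/∂s = 0
∂ψ/∂t = 1
∇ψ = (0, 1)
At (1, 1): (0, 1).

(0, 1)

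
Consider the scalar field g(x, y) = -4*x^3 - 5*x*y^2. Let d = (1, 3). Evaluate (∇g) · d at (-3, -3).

∂g/∂x = -12*x^2 - 5*y^2
∂g/∂y = -10*x*y
∇g at (-3, -3) = (-153, -90)
∇g · d = (-153)(1) + (-90)(3) = -423

-423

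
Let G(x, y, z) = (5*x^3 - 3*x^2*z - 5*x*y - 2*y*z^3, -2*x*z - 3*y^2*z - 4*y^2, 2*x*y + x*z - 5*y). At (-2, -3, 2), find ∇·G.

∂G₁/∂x = 15*x^2 - 6*x*z - 5*y
∂G₂/∂y = -6*y*z - 8*y
∂G₃/∂z = x
∇·G = 15*x^2 - 6*x*z + x - 6*y*z - 13*y
At (-2, -3, 2): 157.

157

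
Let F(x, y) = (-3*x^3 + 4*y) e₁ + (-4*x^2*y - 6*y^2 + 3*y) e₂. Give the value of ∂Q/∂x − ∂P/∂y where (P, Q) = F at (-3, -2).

∂F₂/∂x = -8*x*y
∂F₁/∂y = 4
Scalar curl = -8*x*y - 4
At (-3, -2): -52.

-52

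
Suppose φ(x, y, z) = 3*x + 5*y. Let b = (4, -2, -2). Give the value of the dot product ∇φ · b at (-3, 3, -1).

∂φ/∂x = 3
∂φ/∂y = 5
∂φ/∂z = 0
∇φ at (-3, 3, -1) = (3, 5, 0)
∇φ · b = (3)(4) + (5)(-2) + (0)(-2) = 2

2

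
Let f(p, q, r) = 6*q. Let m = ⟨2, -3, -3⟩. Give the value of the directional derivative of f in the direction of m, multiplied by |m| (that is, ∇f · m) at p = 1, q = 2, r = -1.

-18

∂f/∂p = 0
∂f/∂q = 6
∂f/∂r = 0
∇f at (1, 2, -1) = (0, 6, 0)
∇f · m = (0)(2) + (6)(-3) + (0)(-3) = -18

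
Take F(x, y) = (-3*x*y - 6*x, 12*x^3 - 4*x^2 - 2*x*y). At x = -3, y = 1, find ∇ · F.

-3

∂F₁/∂x = -3*y - 6
∂F₂/∂y = -2*x
∇·F = -2*x - 3*y - 6
At (-3, 1): -3.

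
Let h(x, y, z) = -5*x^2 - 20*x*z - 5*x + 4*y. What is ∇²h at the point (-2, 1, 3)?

∂²h/∂x² = -10
∂²h/∂y² = 0
∂²h/∂z² = 0
∇²h = -10
At (-2, 1, 3): -10.

-10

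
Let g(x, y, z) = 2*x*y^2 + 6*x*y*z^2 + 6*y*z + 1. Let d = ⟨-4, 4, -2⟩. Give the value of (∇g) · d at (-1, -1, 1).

20

∂g/∂x = 2*y^2 + 6*y*z^2
∂g/∂y = 4*x*y + 6*x*z^2 + 6*z
∂g/∂z = 12*x*y*z + 6*y
∇g at (-1, -1, 1) = (-4, 4, 6)
∇g · d = (-4)(-4) + (4)(4) + (6)(-2) = 20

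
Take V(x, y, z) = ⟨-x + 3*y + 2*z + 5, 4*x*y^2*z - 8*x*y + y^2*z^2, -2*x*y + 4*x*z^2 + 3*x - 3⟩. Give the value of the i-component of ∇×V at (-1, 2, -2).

34

(∇×V)_1 = ∂V₃/∂y − ∂V₂/∂z
= -2*x − (4*x*y^2 + 2*y^2*z)
= -4*x*y^2 - 2*x - 2*y^2*z
At (-1, 2, -2): 34.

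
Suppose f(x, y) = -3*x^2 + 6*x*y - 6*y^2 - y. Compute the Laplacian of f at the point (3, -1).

∂²f/∂x² = -6
∂²f/∂y² = -12
∇²f = -18
At (3, -1): -18.

-18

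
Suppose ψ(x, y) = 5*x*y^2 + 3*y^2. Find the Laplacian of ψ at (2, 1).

26

∂²ψ/∂x² = 0
∂²ψ/∂y² = 2*(5*x + 3)
∇²ψ = 10*x + 6
At (2, 1): 26.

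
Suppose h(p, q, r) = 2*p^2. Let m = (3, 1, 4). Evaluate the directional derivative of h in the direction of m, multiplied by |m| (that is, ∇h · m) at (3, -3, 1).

∂h/∂p = 4*p
∂h/∂q = 0
∂h/∂r = 0
∇h at (3, -3, 1) = (12, 0, 0)
∇h · m = (12)(3) + (0)(1) + (0)(4) = 36

36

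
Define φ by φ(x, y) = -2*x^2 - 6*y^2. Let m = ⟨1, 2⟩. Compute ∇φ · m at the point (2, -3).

64

∂φ/∂x = -4*x
∂φ/∂y = -12*y
∇φ at (2, -3) = (-8, 36)
∇φ · m = (-8)(1) + (36)(2) = 64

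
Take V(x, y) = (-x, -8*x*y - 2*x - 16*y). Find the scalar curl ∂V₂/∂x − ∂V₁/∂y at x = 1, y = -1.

∂V₂/∂x = -8*y - 2
∂V₁/∂y = 0
Scalar curl = -8*y - 2
At (1, -1): 6.

6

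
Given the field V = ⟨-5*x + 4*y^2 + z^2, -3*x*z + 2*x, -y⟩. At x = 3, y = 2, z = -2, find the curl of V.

(8, -4, -8)

(∇×V)₁ = ∂V₃/∂y − ∂V₂/∂z = 3*x - 1
(∇×V)₂ = ∂V₁/∂z − ∂V₃/∂x = 2*z
(∇×V)₃ = ∂V₂/∂x − ∂V₁/∂y = -8*y - 3*z + 2
∇×V = (3*x - 1, 2*z, -8*y - 3*z + 2)
At (3, 2, -2): (8, -4, -8).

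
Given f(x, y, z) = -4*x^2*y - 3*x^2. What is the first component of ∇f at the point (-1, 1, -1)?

(∇f)_1 = ∂f/∂x = -8*x*y - 6*x
At (-1, 1, -1): 14.

14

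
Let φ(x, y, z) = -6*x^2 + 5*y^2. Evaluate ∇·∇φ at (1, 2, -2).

∂²φ/∂x² = -12
∂²φ/∂y² = 10
∂²φ/∂z² = 0
∇²φ = -2
At (1, 2, -2): -2.

-2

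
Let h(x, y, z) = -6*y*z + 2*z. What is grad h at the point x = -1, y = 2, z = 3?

(0, -18, -10)

∂h/∂x = 0
∂h/∂y = -6*z
∂h/∂z = -6*y + 2
∇h = (0, -6*z, -6*y + 2)
At (-1, 2, 3): (0, -18, -10).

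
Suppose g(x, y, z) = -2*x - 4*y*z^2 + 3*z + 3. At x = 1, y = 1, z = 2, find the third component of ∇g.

(∇g)_3 = ∂g/∂z = -8*y*z + 3
At (1, 1, 2): -13.

-13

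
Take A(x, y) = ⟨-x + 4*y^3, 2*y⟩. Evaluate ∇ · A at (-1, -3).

1

∂A₁/∂x = -1
∂A₂/∂y = 2
∇·A = 1
At (-1, -3): 1.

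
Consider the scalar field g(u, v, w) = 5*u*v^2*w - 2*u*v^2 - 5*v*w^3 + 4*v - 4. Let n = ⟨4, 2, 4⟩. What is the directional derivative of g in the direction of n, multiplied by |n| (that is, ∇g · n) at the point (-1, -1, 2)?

∂g/∂u = 5*v^2*w - 2*v^2
∂g/∂v = 10*u*v*w - 4*u*v - 5*w^3 + 4
∂g/∂w = 5*u*v^2 - 15*v*w^2
∇g at (-1, -1, 2) = (8, -20, 55)
∇g · n = (8)(4) + (-20)(2) + (55)(4) = 212

212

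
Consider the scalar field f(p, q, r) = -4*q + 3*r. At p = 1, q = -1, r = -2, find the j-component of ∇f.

(∇f)_2 = ∂f/∂q = -4
At (1, -1, -2): -4.

-4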